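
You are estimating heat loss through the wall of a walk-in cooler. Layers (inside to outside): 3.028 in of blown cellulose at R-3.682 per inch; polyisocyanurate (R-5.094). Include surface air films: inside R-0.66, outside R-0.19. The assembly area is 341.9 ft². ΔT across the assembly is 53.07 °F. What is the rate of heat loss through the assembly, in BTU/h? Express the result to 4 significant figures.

3.028 × 3.682 = 11.149
R_total = 0.66 + 11.149 + 5.094 + 0.19 = 17.093 ft²·°F·h/BTU
Q = A·ΔT/R = 341.9 × 53.07 / 17.093 = 1061.5 BTU/h

1062 BTU/h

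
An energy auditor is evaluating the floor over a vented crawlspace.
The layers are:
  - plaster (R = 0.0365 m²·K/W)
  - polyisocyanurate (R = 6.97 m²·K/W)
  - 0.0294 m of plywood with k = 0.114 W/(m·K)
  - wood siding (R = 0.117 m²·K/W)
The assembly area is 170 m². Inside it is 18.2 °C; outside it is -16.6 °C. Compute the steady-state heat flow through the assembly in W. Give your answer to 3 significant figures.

0.0294/0.114 = 0.2579
R_total = 0.0365 + 6.97 + 0.2579 + 0.117 = 7.381 m²·K/W
Q = A·ΔT/R = 170 × (18.2 − (-16.6)) / 7.381 = 801.5 W

801 W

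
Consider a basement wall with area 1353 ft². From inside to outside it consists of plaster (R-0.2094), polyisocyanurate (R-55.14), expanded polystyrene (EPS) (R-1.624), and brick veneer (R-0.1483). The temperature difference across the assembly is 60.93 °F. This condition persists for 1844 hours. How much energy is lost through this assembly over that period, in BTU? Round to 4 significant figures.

2661000 BTU

R_total = 0.2094 + 55.14 + 1.624 + 0.1483 = 57.122 ft²·°F·h/BTU
Q = 1353 × 60.93 / 57.122 = 1443.2 BTU/h
E = 1443.2 × 1844 = 2661300 BTU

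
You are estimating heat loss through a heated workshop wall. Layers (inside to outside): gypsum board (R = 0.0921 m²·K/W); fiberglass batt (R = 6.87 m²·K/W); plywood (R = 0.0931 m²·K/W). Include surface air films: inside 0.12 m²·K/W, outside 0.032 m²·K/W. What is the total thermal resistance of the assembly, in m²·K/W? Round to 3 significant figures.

7.21 m²·K/W

R_total = 0.12 + 0.0921 + 6.87 + 0.0931 + 0.032 = 7.207 m²·K/W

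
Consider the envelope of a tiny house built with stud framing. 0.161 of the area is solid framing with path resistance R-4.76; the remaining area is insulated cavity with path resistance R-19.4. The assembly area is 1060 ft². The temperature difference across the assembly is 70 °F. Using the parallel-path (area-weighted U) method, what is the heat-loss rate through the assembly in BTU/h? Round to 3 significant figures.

U_eff = 0.839/19.4 + 0.161/4.76 = 0.04325 + 0.03382 = 0.07707
R_eff = 1/U_eff = 12.98 ft²·°F·h/BTU
Q = 1060 × 70 / 12.98 = 5719 BTU/h

5720 BTU/h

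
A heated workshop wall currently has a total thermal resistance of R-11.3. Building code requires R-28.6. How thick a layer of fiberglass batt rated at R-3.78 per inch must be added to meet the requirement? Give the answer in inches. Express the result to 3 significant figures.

4.58 in

ΔR = 28.6 − 11.3 = 17.3 ft²·°F·h/BTU
L = ΔR / (R/in) = 17.3/3.78 = 4.577 in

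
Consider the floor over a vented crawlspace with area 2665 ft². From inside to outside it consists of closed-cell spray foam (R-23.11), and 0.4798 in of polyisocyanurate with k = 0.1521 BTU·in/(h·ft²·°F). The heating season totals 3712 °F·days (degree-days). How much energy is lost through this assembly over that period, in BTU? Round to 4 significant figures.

0.4798/0.1521 = 3.1545
R_total = 23.11 + 3.1545 = 26.265 ft²·°F·h/BTU
E = A × HDD × 24 / R = 2665 × 3712 × 24 / 26.265 = 9039600 BTU

9040000 BTU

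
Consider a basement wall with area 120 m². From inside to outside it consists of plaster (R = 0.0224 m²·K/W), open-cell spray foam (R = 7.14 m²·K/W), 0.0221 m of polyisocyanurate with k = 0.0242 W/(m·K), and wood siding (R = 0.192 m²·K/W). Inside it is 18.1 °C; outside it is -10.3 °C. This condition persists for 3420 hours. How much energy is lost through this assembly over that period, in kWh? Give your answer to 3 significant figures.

0.0221/0.0242 = 0.9132
R_total = 0.0224 + 7.14 + 0.9132 + 0.192 = 8.268 m²·K/W
Q = 120 × (18.1 − (-10.3)) / 8.268 = 412.2 W
E = 412.2 W × 3420 h / 1000 = 1410 kWh

1410 kWh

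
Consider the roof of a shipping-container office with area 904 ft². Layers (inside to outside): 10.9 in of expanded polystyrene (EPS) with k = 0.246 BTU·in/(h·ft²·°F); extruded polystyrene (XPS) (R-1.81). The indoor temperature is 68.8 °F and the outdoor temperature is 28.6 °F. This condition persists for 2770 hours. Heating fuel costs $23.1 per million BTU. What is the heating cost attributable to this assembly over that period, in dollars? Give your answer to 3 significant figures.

50.4 dollars

10.9/0.246 = 44.31
R_total = 44.31 + 1.81 = 46.12 ft²·°F·h/BTU
Q = 904 × (68.8 − 28.6) / 46.12 = 788 BTU/h
E = 788 × 2770 = 2183000 BTU
Cost = 2183000/10⁶ × 23.1 = $50.42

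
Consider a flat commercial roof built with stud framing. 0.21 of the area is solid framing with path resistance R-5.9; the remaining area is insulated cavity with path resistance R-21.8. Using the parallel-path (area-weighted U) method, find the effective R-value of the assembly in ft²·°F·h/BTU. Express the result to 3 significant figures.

U_eff = 0.79/21.8 + 0.21/5.9 = 0.03624 + 0.03559 = 0.07183
R_eff = 1/U_eff = 13.92 ft²·°F·h/BTU

13.9 ft²·°F·h/BTU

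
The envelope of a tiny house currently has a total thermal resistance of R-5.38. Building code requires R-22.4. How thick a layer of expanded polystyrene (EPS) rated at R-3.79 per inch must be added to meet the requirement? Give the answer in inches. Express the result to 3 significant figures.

4.49 in

ΔR = 22.4 − 5.38 = 17.02 ft²·°F·h/BTU
L = ΔR / (R/in) = 17.02/3.79 = 4.491 in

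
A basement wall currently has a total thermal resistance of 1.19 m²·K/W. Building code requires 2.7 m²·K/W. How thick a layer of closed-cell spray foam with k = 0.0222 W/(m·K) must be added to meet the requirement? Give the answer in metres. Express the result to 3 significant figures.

ΔR = 2.7 − 1.19 = 1.51 m²·K/W
L = ΔR × k = 1.51 × 0.0222 = 0.03352 m

0.0335 m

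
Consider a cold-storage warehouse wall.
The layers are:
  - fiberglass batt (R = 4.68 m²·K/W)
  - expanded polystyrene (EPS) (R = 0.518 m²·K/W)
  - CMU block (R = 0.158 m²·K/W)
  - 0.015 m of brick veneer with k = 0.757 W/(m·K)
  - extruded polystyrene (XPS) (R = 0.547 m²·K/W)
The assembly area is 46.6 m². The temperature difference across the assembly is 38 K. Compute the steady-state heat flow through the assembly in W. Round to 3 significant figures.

299 W

0.015/0.757 = 0.01982
R_total = 4.68 + 0.518 + 0.158 + 0.01982 + 0.547 = 5.923 m²·K/W
Q = A·ΔT/R = 46.6 × 38 / 5.923 = 299 W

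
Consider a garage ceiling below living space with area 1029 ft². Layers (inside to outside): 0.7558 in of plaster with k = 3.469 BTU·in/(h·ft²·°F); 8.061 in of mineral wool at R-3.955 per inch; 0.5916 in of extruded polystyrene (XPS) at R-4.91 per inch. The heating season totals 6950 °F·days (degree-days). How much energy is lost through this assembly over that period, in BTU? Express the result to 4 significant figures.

0.7558/3.469 = 0.21787
8.061 × 3.955 = 31.881
0.5916 × 4.91 = 2.9048
R_total = 0.21787 + 31.881 + 2.9048 = 35.004 ft²·°F·h/BTU
E = A × HDD × 24 / R = 1029 × 6950 × 24 / 35.004 = 4903400 BTU

4903000 BTU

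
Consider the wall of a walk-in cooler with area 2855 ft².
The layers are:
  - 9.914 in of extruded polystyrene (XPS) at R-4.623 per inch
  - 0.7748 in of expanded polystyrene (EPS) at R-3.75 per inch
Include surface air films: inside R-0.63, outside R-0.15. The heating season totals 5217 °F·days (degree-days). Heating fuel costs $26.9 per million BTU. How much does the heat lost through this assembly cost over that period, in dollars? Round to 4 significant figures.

194.2 dollars

9.914 × 4.623 = 45.832
0.7748 × 3.75 = 2.9055
R_total = 0.63 + 45.832 + 2.9055 + 0.15 = 49.518 ft²·°F·h/BTU
E = A × HDD × 24 / R = 2855 × 5217 × 24 / 49.518 = 7219000 BTU
Cost = 7219000/10⁶ × 26.9 = $194.19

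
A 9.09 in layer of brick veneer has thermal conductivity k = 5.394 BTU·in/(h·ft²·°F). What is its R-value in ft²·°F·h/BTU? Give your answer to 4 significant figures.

1.685 ft²·°F·h/BTU

R = L/k = 9.09/5.394 = 1.6852 ft²·°F·h/BTU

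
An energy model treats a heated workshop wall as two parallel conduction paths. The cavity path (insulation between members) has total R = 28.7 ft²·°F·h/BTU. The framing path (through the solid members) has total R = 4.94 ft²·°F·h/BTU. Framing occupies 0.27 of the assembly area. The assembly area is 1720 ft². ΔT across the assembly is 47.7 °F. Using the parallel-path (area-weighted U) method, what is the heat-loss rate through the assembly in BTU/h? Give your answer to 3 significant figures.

U_eff = 0.73/28.7 + 0.27/4.94 = 0.02544 + 0.05466 = 0.08009
R_eff = 1/U_eff = 12.49 ft²·°F·h/BTU
Q = 1720 × 47.7 / 12.49 = 6571 BTU/h

6570 BTU/h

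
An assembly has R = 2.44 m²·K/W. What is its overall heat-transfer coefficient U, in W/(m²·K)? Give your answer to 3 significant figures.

U = 1/R = 1/2.44 = 0.4098

0.410 W/(m²·K)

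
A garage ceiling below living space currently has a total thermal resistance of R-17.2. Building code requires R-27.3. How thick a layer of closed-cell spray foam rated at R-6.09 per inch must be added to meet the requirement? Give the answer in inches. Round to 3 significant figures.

1.66 in

ΔR = 27.3 − 17.2 = 10.1 ft²·°F·h/BTU
L = ΔR / (R/in) = 10.1/6.09 = 1.658 in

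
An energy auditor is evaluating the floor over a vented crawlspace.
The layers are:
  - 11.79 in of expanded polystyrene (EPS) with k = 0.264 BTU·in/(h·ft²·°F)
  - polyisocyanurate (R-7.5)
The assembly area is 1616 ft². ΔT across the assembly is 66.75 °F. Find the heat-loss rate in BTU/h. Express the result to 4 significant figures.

11.79/0.264 = 44.659
R_total = 44.659 + 7.5 = 52.159 ft²·°F·h/BTU
Q = A·ΔT/R = 1616 × 66.75 / 52.159 = 2068.1 BTU/h

2068 BTU/h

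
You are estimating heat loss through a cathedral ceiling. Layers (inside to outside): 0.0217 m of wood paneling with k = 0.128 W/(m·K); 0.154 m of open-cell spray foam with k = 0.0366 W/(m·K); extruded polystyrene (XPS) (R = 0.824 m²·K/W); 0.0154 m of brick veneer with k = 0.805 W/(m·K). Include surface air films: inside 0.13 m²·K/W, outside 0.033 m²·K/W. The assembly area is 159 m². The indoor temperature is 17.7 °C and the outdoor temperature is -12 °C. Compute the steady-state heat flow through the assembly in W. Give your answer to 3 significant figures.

0.0217/0.128 = 0.1695
0.154/0.0366 = 4.208
0.0154/0.805 = 0.01913
R_total = 0.13 + 0.1695 + 4.208 + 0.824 + 0.01913 + 0.033 = 5.383 m²·K/W
Q = A·ΔT/R = 159 × (17.7 − (-12)) / 5.383 = 877.2 W

877 W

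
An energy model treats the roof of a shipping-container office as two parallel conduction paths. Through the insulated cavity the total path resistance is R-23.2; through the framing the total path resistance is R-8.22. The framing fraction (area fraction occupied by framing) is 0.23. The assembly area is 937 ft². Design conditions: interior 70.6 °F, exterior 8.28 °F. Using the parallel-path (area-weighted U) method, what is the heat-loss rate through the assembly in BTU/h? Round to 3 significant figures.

U_eff = 0.77/23.2 + 0.23/8.22 = 0.03319 + 0.02798 = 0.06117
R_eff = 1/U_eff = 16.35 ft²·°F·h/BTU
Q = 937 × (70.6 − 8.28) / 16.35 = 3572 BTU/h

3570 BTU/h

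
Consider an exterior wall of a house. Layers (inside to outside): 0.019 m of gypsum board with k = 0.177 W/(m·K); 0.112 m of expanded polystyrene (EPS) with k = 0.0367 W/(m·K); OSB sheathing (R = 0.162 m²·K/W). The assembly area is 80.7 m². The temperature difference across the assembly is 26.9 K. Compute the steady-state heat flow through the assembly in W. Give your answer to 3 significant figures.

654 W

0.019/0.177 = 0.1073
0.112/0.0367 = 3.052
R_total = 0.1073 + 3.052 + 0.162 = 3.321 m²·K/W
Q = A·ΔT/R = 80.7 × 26.9 / 3.321 = 653.6 W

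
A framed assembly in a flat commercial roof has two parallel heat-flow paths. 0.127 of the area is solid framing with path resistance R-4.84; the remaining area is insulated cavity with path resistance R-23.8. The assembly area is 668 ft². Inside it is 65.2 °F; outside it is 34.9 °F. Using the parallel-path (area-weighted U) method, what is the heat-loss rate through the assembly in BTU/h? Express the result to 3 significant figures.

1270 BTU/h

U_eff = 0.873/23.8 + 0.127/4.84 = 0.03668 + 0.02624 = 0.06292
R_eff = 1/U_eff = 15.89 ft²·°F·h/BTU
Q = 668 × (65.2 − 34.9) / 15.89 = 1274 BTU/h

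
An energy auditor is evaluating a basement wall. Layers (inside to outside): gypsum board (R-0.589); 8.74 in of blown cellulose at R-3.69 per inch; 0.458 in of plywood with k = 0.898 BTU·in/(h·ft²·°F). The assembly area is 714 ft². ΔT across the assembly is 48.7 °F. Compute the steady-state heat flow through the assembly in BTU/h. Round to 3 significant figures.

1040 BTU/h

8.74 × 3.69 = 32.25
0.458/0.898 = 0.51
R_total = 0.589 + 32.25 + 0.51 = 33.35 ft²·°F·h/BTU
Q = A·ΔT/R = 714 × 48.7 / 33.35 = 1043 BTU/h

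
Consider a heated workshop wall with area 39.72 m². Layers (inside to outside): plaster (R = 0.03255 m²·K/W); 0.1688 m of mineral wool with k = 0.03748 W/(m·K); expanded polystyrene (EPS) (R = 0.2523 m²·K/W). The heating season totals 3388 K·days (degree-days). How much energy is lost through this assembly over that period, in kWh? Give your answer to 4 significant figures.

0.1688/0.03748 = 4.5037
R_total = 0.03255 + 4.5037 + 0.2523 = 4.7886 m²·K/W
E = A × HDD × 24 / R / 1000 = 39.72 × 3388 × 24 / 4.7886 / 1000 = 674.46 kWh

674.5 kWh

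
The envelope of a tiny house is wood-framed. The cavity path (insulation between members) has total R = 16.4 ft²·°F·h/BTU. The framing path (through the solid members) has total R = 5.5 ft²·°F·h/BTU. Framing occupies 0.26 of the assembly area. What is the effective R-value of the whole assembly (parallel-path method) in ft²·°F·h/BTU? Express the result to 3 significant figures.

U_eff = 0.74/16.4 + 0.26/5.5 = 0.04512 + 0.04727 = 0.09239
R_eff = 1/U_eff = 10.82 ft²·°F·h/BTU

10.8 ft²·°F·h/BTU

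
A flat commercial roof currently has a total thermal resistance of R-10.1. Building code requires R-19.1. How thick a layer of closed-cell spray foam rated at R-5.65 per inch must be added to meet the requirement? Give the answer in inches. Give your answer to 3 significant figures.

1.59 in

ΔR = 19.1 − 10.1 = 9 ft²·°F·h/BTU
L = ΔR / (R/in) = 9/5.65 = 1.593 in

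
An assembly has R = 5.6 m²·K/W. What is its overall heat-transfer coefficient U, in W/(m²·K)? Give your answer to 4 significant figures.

0.1786 W/(m²·K)

U = 1/R = 1/5.6 = 0.17857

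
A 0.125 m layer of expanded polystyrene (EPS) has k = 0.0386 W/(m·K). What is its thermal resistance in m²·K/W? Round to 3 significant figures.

R = L/k = 0.125/0.0386 = 3.238 m²·K/W

3.24 m²·K/W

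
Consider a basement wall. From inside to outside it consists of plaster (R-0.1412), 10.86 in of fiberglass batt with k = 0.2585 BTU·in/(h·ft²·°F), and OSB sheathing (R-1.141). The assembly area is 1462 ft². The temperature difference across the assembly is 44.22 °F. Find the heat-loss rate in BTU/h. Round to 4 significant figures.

1493 BTU/h

10.86/0.2585 = 42.012
R_total = 0.1412 + 42.012 + 1.141 = 43.294 ft²·°F·h/BTU
Q = A·ΔT/R = 1462 × 44.22 / 43.294 = 1493.3 BTU/h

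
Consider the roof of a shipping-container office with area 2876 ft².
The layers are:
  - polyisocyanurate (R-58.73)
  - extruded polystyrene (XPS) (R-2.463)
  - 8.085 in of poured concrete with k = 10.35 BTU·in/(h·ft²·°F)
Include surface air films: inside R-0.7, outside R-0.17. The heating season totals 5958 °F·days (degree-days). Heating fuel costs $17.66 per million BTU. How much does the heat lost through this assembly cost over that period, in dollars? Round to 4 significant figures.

8.085/10.35 = 0.78116
R_total = 0.7 + 58.73 + 2.463 + 0.78116 + 0.17 = 62.844 ft²·°F·h/BTU
E = A × HDD × 24 / R = 2876 × 5958 × 24 / 62.844 = 6543900 BTU
Cost = 6543900/10⁶ × 17.66 = $115.57

115.6 dollars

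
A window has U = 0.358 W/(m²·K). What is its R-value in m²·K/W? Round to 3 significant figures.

2.79 m²·K/W

R = 1/U = 1/0.358 = 2.793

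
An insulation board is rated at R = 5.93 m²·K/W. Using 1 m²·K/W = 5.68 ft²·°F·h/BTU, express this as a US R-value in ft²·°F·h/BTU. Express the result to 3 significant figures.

R_US = 5.93 × 5.68 = 33.68

33.7 ft²·°F·h/BTU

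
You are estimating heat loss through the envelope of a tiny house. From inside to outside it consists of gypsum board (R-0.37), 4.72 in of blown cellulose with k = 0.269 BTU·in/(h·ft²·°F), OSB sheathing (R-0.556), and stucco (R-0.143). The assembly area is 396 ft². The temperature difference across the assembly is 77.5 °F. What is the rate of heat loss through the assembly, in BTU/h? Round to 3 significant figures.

4.72/0.269 = 17.55
R_total = 0.37 + 17.55 + 0.556 + 0.143 = 18.62 ft²·°F·h/BTU
Q = A·ΔT/R = 396 × 77.5 / 18.62 = 1649 BTU/h

1650 BTU/h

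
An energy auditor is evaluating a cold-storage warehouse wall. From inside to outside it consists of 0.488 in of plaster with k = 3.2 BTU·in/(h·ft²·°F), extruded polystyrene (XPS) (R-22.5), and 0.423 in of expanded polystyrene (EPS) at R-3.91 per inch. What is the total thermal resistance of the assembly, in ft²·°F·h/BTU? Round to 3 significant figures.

0.488/3.2 = 0.1525
0.423 × 3.91 = 1.654
R_total = 0.1525 + 22.5 + 1.654 = 24.31 ft²·°F·h/BTU

24.3 ft²·°F·h/BTU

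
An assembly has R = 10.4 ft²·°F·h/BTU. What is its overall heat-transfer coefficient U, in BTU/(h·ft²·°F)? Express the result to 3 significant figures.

U = 1/R = 1/10.4 = 0.09615

0.0962 BTU/(h·ft²·°F)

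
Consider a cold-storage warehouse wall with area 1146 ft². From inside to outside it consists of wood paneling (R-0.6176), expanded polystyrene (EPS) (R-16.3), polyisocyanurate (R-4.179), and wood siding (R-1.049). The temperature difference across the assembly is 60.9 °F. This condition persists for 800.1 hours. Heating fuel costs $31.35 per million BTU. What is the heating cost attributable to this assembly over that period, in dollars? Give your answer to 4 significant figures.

R_total = 0.6176 + 16.3 + 4.179 + 1.049 = 22.146 ft²·°F·h/BTU
Q = 1146 × 60.9 / 22.146 = 3151.5 BTU/h
E = 3151.5 × 800.1 = 2521500 BTU
Cost = 2521500/10⁶ × 31.35 = $79.049

79.05 dollars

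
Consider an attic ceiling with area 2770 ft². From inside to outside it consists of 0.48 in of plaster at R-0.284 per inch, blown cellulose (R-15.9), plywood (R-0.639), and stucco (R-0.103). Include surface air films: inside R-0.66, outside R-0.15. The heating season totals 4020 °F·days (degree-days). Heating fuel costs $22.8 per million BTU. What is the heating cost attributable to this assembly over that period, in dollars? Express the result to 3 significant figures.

346 dollars

0.48 × 0.284 = 0.1363
R_total = 0.66 + 0.1363 + 15.9 + 0.639 + 0.103 + 0.15 = 17.59 ft²·°F·h/BTU
E = A × HDD × 24 / R = 2770 × 4020 × 24 / 17.59 = 15190000 BTU
Cost = 15190000/10⁶ × 22.8 = $346.4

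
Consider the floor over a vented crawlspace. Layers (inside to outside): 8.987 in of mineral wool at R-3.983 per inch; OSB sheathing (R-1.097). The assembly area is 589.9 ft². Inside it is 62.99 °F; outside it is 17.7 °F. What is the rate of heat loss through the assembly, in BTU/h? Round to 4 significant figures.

8.987 × 3.983 = 35.795
R_total = 35.795 + 1.097 = 36.892 ft²·°F·h/BTU
Q = A·ΔT/R = 589.9 × (62.99 − 17.7) / 36.892 = 724.18 BTU/h

724.2 BTU/h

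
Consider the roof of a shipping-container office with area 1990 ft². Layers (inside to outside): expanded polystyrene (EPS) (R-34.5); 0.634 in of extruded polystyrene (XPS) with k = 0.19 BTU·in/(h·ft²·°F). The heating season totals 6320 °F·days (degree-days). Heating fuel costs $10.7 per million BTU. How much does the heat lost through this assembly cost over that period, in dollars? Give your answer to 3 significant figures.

0.634/0.19 = 3.337
R_total = 34.5 + 3.337 = 37.84 ft²·°F·h/BTU
E = A × HDD × 24 / R = 1990 × 6320 × 24 / 37.84 = 7977000 BTU
Cost = 7977000/10⁶ × 10.7 = $85.36

85.4 dollars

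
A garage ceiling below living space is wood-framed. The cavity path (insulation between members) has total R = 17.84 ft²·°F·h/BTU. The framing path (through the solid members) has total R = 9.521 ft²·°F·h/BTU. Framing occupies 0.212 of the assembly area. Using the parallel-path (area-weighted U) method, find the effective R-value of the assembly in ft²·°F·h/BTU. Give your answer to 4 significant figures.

15.05 ft²·°F·h/BTU

U_eff = 0.788/17.84 + 0.212/9.521 = 0.04417 + 0.022267 = 0.066437
R_eff = 1/U_eff = 15.052 ft²·°F·h/BTU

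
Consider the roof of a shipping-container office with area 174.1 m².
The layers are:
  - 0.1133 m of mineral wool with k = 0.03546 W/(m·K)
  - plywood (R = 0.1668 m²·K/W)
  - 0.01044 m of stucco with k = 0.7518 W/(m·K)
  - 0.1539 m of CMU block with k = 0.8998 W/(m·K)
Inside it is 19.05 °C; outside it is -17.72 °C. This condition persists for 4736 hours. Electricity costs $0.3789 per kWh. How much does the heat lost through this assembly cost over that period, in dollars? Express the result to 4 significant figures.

3239 dollars

0.1133/0.03546 = 3.1951
0.01044/0.7518 = 0.013887
0.1539/0.8998 = 0.17104
R_total = 3.1951 + 0.1668 + 0.013887 + 0.17104 = 3.5469 m²·K/W
Q = 174.1 × (19.05 − (-17.72)) / 3.5469 = 1804.9 W
E = 1804.9 W × 4736 h / 1000 = 8547.9 kWh
Cost = 8547.9 × 0.3789 = $3238.8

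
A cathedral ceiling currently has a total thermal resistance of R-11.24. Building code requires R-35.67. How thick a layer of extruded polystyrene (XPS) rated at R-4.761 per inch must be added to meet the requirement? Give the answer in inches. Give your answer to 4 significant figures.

ΔR = 35.67 − 11.24 = 24.43 ft²·°F·h/BTU
L = ΔR / (R/in) = 24.43/4.761 = 5.1313 in

5.131 in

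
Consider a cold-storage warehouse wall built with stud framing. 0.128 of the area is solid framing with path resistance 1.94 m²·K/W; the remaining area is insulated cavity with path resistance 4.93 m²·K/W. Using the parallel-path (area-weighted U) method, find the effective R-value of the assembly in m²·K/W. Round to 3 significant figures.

4.12 m²·K/W

U_eff = 0.872/4.93 + 0.128/1.94 = 0.1769 + 0.06598 = 0.2429
R_eff = 1/U_eff = 4.118 m²·K/W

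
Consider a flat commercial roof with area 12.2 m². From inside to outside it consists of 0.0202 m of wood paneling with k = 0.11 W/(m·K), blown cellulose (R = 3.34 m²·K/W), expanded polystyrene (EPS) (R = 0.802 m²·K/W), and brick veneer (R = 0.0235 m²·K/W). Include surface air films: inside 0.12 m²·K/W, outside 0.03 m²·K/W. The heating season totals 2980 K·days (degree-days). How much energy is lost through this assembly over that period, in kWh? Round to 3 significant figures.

0.0202/0.11 = 0.1836
R_total = 0.12 + 0.1836 + 3.34 + 0.802 + 0.0235 + 0.03 = 4.499 m²·K/W
E = A × HDD × 24 / R / 1000 = 12.2 × 2980 × 24 / 4.499 / 1000 = 193.9 kWh

194 kWh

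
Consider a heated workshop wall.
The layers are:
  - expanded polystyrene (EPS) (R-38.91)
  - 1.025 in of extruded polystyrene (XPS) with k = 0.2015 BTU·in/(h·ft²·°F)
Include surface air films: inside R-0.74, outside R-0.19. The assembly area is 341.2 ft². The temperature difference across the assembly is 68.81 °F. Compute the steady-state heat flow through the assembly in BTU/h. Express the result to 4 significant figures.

1.025/0.2015 = 5.0868
R_total = 0.74 + 38.91 + 5.0868 + 0.19 = 44.927 ft²·°F·h/BTU
Q = A·ΔT/R = 341.2 × 68.81 / 44.927 = 522.58 BTU/h

522.6 BTU/h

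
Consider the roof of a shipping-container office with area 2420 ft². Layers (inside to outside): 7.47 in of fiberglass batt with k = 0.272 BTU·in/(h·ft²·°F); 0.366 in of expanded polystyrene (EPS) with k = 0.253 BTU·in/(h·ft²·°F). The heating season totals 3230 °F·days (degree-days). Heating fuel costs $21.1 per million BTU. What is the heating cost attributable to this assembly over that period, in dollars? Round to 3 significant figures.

137 dollars

7.47/0.272 = 27.46
0.366/0.253 = 1.447
R_total = 27.46 + 1.447 = 28.91 ft²·°F·h/BTU
E = A × HDD × 24 / R = 2420 × 3230 × 24 / 28.91 = 6489000 BTU
Cost = 6489000/10⁶ × 21.1 = $136.9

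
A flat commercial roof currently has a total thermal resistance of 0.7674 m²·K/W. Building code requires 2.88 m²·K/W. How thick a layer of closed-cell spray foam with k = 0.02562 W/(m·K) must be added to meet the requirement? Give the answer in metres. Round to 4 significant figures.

0.05412 m

ΔR = 2.88 − 0.7674 = 2.1126 m²·K/W
L = ΔR × k = 2.1126 × 0.02562 = 0.054125 m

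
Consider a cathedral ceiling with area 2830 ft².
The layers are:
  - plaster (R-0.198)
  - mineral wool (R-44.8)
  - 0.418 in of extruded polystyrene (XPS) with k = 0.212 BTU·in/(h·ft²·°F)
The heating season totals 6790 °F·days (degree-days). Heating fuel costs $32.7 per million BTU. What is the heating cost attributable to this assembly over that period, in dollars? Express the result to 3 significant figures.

0.418/0.212 = 1.972
R_total = 0.198 + 44.8 + 1.972 = 46.97 ft²·°F·h/BTU
E = A × HDD × 24 / R = 2830 × 6790 × 24 / 46.97 = 9819000 BTU
Cost = 9819000/10⁶ × 32.7 = $321.1

321 dollars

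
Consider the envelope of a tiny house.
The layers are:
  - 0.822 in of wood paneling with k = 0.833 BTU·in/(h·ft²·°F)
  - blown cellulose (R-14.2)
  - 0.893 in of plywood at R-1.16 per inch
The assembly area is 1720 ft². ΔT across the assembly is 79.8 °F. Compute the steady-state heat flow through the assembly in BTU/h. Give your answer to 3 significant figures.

0.822/0.833 = 0.9868
0.893 × 1.16 = 1.036
R_total = 0.9868 + 14.2 + 1.036 = 16.22 ft²·°F·h/BTU
Q = A·ΔT/R = 1720 × 79.8 / 16.22 = 8461 BTU/h

8460 BTU/h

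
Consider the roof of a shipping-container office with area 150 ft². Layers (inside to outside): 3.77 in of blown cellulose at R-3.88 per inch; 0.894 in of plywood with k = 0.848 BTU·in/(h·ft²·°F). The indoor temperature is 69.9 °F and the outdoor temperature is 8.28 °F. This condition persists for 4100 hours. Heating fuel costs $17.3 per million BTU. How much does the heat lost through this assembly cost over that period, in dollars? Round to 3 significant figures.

3.77 × 3.88 = 14.63
0.894/0.848 = 1.054
R_total = 14.63 + 1.054 = 15.68 ft²·°F·h/BTU
Q = 150 × (69.9 − 8.28) / 15.68 = 589.4 BTU/h
E = 589.4 × 4100 = 2417000 BTU
Cost = 2417000/10⁶ × 17.3 = $41.81

41.8 dollars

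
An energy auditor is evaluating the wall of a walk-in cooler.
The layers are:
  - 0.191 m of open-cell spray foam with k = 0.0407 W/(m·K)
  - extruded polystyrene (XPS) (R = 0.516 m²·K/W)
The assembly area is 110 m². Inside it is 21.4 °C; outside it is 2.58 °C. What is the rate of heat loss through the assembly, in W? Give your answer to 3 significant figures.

397 W

0.191/0.0407 = 4.693
R_total = 4.693 + 0.516 = 5.209 m²·K/W
Q = A·ΔT/R = 110 × (21.4 − 2.58) / 5.209 = 397.4 W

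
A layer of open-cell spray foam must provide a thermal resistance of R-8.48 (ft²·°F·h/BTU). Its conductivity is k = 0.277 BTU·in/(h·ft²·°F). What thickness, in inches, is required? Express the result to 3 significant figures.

2.35 in

L = R × k = 8.48 × 0.277 = 2.349 in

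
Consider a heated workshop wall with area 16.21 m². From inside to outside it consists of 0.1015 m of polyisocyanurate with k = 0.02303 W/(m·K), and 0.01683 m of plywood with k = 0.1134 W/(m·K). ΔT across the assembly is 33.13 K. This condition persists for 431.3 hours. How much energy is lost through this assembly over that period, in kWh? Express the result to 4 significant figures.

0.1015/0.02303 = 4.4073
0.01683/0.1134 = 0.14841
R_total = 4.4073 + 0.14841 = 4.5557 m²·K/W
Q = 16.21 × 33.13 / 4.5557 = 117.88 W
E = 117.88 W × 431.3 h / 1000 = 50.843 kWh

50.84 kWh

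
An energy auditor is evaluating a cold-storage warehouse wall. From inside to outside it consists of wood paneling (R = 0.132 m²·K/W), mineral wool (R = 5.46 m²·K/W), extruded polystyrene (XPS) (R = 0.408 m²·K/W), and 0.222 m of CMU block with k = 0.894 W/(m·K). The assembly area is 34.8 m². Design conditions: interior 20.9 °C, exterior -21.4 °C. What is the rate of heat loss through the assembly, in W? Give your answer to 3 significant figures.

236 W

0.222/0.894 = 0.2483
R_total = 0.132 + 5.46 + 0.408 + 0.2483 = 6.248 m²·K/W
Q = A·ΔT/R = 34.8 × (20.9 − (-21.4)) / 6.248 = 235.6 W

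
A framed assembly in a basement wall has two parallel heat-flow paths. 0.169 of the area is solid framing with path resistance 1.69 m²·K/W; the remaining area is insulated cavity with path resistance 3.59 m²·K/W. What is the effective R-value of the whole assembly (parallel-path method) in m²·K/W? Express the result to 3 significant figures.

U_eff = 0.831/3.59 + 0.169/1.69 = 0.2315 + 0.1 = 0.3315
R_eff = 1/U_eff = 3.017 m²·K/W

3.02 m²·K/W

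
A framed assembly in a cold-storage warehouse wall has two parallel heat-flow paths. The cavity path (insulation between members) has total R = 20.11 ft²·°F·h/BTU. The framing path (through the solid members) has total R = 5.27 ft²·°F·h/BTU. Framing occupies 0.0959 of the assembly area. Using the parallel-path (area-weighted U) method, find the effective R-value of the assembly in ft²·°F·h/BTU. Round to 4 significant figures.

U_eff = 0.9041/20.11 + 0.0959/5.27 = 0.044958 + 0.018197 = 0.063155
R_eff = 1/U_eff = 15.834 ft²·°F·h/BTU

15.83 ft²·°F·h/BTU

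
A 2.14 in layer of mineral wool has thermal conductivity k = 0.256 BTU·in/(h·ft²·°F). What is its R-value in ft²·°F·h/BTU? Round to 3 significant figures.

R = L/k = 2.14/0.256 = 8.359 ft²·°F·h/BTU

8.36 ft²·°F·h/BTU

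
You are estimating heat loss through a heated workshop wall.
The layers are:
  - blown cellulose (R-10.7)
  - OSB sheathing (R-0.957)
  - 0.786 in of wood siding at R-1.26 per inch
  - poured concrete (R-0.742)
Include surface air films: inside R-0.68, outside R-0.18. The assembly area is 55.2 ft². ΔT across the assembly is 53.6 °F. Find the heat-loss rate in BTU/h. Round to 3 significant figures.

208 BTU/h

0.786 × 1.26 = 0.9904
R_total = 0.68 + 10.7 + 0.957 + 0.9904 + 0.742 + 0.18 = 14.25 ft²·°F·h/BTU
Q = A·ΔT/R = 55.2 × 53.6 / 14.25 = 207.6 BTU/h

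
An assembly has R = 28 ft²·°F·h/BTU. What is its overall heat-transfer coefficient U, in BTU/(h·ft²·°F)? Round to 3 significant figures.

U = 1/R = 1/28 = 0.03571

0.0357 BTU/(h·ft²·°F)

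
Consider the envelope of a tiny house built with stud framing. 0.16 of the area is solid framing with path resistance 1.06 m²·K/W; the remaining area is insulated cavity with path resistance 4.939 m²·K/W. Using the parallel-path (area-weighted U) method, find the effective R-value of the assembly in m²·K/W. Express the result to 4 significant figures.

U_eff = 0.84/4.939 + 0.16/1.06 = 0.17007 + 0.15094 = 0.32102
R_eff = 1/U_eff = 3.1151 m²·K/W

3.115 m²·K/W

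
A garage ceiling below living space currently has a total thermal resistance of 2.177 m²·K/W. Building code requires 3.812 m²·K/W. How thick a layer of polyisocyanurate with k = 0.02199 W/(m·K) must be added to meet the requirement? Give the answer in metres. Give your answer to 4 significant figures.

0.03595 m

ΔR = 3.812 − 2.177 = 1.635 m²·K/W
L = ΔR × k = 1.635 × 0.02199 = 0.035954 m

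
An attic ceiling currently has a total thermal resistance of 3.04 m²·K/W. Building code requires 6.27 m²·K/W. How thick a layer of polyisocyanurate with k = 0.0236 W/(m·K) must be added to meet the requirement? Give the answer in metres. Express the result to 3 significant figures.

ΔR = 6.27 − 3.04 = 3.23 m²·K/W
L = ΔR × k = 3.23 × 0.0236 = 0.07623 m

0.0762 m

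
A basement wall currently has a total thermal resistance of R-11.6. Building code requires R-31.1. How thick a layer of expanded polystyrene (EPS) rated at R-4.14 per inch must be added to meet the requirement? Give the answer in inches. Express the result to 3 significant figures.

4.71 in

ΔR = 31.1 − 11.6 = 19.5 ft²·°F·h/BTU
L = ΔR / (R/in) = 19.5/4.14 = 4.71 in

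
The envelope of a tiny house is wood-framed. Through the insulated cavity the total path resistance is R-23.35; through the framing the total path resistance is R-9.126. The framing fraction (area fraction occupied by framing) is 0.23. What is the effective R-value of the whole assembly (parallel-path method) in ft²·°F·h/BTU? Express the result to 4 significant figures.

17.19 ft²·°F·h/BTU

U_eff = 0.77/23.35 + 0.23/9.126 = 0.032976 + 0.025203 = 0.058179
R_eff = 1/U_eff = 17.188 ft²·°F·h/BTU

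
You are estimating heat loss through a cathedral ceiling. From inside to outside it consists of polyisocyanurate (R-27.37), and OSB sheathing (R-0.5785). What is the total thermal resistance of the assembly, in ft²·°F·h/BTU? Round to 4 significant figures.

27.95 ft²·°F·h/BTU

R_total = 27.37 + 0.5785 = 27.949 ft²·°F·h/BTU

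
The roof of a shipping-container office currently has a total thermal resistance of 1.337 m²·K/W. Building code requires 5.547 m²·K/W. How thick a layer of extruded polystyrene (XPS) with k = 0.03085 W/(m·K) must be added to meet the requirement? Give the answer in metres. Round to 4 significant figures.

ΔR = 5.547 − 1.337 = 4.21 m²·K/W
L = ΔR × k = 4.21 × 0.03085 = 0.12988 m

0.1299 m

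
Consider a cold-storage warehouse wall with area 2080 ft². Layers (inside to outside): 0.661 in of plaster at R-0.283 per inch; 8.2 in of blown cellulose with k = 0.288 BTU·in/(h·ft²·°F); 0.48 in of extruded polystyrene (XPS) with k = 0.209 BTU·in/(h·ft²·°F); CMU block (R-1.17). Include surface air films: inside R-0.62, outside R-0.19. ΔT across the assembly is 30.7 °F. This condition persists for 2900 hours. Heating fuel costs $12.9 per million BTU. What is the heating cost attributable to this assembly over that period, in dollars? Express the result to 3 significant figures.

0.661 × 0.283 = 0.1871
8.2/0.288 = 28.47
0.48/0.209 = 2.297
R_total = 0.62 + 0.1871 + 28.47 + 2.297 + 1.17 + 0.19 = 32.94 ft²·°F·h/BTU
Q = 2080 × 30.7 / 32.94 = 1939 BTU/h
E = 1939 × 2900 = 5623000 BTU
Cost = 5623000/10⁶ × 12.9 = $72.53

72.5 dollars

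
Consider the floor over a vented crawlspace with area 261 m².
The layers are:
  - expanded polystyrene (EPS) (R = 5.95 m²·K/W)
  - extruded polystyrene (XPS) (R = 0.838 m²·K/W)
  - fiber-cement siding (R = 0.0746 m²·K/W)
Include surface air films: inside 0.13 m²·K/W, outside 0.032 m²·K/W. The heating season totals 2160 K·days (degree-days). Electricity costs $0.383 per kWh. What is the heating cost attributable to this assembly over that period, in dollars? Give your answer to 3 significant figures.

738 dollars

R_total = 0.13 + 5.95 + 0.838 + 0.0746 + 0.032 = 7.025 m²·K/W
E = A × HDD × 24 / R / 1000 = 261 × 2160 × 24 / 7.025 / 1000 = 1926 kWh
Cost = 1926 × 0.383 = $737.7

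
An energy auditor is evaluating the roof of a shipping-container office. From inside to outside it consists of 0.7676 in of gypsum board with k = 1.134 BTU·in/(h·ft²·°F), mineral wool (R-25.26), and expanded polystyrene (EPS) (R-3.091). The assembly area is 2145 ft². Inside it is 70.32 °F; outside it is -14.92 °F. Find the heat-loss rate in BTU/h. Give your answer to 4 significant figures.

6299 BTU/h

0.7676/1.134 = 0.6769
R_total = 0.6769 + 25.26 + 3.091 = 29.028 ft²·°F·h/BTU
Q = A·ΔT/R = 2145 × (70.32 − (-14.92)) / 29.028 = 6298.8 BTU/h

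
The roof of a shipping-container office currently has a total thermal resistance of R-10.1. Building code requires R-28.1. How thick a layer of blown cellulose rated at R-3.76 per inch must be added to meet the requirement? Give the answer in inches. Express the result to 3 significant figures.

ΔR = 28.1 − 10.1 = 18 ft²·°F·h/BTU
L = ΔR / (R/in) = 18/3.76 = 4.787 in

4.79 in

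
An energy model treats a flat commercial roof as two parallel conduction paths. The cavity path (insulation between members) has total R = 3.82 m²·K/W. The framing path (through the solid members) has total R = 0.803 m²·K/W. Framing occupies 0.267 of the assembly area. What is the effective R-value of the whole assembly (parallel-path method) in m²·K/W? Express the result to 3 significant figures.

1.91 m²·K/W

U_eff = 0.733/3.82 + 0.267/0.803 = 0.1919 + 0.3325 = 0.5244
R_eff = 1/U_eff = 1.907 m²·K/W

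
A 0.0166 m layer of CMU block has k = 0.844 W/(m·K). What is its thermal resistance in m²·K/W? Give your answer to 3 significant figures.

R = L/k = 0.0166/0.844 = 0.01967 m²·K/W

0.0197 m²·K/W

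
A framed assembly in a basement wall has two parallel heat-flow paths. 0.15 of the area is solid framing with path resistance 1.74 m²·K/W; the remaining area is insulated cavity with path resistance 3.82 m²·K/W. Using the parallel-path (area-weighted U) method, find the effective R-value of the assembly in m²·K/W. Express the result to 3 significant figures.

U_eff = 0.85/3.82 + 0.15/1.74 = 0.2225 + 0.08621 = 0.3087
R_eff = 1/U_eff = 3.239 m²·K/W

3.24 m²·K/W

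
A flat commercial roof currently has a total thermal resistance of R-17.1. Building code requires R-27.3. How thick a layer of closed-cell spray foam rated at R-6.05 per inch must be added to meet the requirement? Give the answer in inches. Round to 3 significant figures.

ΔR = 27.3 − 17.1 = 10.2 ft²·°F·h/BTU
L = ΔR / (R/in) = 10.2/6.05 = 1.686 in

1.69 in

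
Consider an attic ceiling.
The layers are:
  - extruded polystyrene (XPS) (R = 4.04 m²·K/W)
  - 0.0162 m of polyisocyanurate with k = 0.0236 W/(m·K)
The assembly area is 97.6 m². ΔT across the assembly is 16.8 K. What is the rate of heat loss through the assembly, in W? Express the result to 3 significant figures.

0.0162/0.0236 = 0.6864
R_total = 4.04 + 0.6864 = 4.726 m²·K/W
Q = A·ΔT/R = 97.6 × 16.8 / 4.726 = 346.9 W

347 W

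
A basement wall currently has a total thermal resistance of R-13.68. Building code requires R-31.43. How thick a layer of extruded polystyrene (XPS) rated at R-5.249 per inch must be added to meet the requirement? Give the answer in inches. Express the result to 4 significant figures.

3.382 in

ΔR = 31.43 − 13.68 = 17.75 ft²·°F·h/BTU
L = ΔR / (R/in) = 17.75/5.249 = 3.3816 in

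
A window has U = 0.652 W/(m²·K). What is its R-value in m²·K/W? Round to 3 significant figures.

1.53 m²·K/W

R = 1/U = 1/0.652 = 1.534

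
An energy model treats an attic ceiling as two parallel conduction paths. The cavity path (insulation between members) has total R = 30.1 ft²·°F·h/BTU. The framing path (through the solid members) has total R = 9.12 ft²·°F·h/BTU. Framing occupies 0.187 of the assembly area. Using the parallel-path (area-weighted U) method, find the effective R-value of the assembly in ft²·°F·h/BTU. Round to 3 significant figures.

U_eff = 0.813/30.1 + 0.187/9.12 = 0.02701 + 0.0205 = 0.04751
R_eff = 1/U_eff = 21.05 ft²·°F·h/BTU

21.0 ft²·°F·h/BTU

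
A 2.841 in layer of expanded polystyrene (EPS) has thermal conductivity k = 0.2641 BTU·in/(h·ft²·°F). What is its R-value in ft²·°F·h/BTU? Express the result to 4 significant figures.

10.76 ft²·°F·h/BTU

R = L/k = 2.841/0.2641 = 10.757 ft²·°F·h/BTU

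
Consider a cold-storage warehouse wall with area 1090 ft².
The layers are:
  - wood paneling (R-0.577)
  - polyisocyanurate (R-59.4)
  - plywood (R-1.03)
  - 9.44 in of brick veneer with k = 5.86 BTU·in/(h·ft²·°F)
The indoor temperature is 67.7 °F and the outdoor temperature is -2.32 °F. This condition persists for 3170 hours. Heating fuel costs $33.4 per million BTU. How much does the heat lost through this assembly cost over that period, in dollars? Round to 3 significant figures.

129 dollars

9.44/5.86 = 1.611
R_total = 0.577 + 59.4 + 1.03 + 1.611 = 62.62 ft²·°F·h/BTU
Q = 1090 × (67.7 − (-2.32)) / 62.62 = 1219 BTU/h
E = 1219 × 3170 = 3864000 BTU
Cost = 3864000/10⁶ × 33.4 = $129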